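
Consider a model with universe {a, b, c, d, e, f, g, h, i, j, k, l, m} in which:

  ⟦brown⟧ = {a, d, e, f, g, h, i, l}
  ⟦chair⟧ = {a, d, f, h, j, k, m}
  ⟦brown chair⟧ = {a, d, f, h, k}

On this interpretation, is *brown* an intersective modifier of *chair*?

⟦brown⟧ ∩ ⟦chair⟧ = {a, d, e, f, g, h, i, l} ∩ {a, d, f, h, j, k, m} = {a, d, f, h}
Observed ⟦brown chair⟧ = {a, d, f, h, k}.
These differ, so the modifier is not intersective in this model.

no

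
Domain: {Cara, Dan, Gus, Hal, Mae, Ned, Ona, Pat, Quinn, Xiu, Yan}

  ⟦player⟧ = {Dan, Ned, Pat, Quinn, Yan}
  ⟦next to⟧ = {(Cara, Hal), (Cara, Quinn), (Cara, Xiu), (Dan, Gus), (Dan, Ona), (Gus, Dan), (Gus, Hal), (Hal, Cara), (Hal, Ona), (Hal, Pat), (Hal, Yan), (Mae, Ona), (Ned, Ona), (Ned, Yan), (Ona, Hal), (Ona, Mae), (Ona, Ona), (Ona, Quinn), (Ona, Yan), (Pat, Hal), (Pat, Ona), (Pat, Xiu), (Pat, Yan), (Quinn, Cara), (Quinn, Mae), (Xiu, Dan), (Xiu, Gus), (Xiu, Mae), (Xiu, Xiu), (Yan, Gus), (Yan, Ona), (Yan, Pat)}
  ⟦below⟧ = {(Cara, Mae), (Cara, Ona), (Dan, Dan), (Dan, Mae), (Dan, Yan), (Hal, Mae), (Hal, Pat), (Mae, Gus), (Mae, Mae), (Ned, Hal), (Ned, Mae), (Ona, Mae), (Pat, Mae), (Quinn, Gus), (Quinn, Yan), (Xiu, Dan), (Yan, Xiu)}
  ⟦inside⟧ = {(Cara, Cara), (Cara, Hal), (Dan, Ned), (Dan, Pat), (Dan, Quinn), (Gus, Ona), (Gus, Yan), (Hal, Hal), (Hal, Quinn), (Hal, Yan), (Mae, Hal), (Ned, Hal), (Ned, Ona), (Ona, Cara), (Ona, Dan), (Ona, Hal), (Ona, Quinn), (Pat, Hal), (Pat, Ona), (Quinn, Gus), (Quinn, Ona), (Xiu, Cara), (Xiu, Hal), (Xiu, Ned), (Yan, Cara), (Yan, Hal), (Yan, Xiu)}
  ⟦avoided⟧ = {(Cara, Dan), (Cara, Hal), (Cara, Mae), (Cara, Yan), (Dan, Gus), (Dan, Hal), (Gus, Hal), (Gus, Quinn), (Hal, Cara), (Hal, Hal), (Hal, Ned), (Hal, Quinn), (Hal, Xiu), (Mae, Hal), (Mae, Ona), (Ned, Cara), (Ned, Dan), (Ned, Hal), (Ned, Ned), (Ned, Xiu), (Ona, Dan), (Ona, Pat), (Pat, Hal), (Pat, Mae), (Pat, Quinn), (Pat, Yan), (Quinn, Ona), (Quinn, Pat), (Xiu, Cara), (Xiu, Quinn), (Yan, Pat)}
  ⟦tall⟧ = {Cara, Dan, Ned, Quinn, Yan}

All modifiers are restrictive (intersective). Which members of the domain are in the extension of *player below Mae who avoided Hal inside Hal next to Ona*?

{Ned, Pat}

⟦below Mae⟧ = {x : ⟨x, Mae⟩ ∈ ⟦below⟧} = {Cara, Dan, Hal, Mae, Ned, Ona, Pat}
⟦who avoided Hal⟧ = {x : ⟨x, Hal⟩ ∈ ⟦avoided⟧} = {Cara, Dan, Gus, Hal, Mae, Ned, Pat}
⟦inside Hal⟧ = {x : ⟨x, Hal⟩ ∈ ⟦inside⟧} = {Cara, Hal, Mae, Ned, Ona, Pat, Xiu, Yan}
⟦next to Ona⟧ = {x : ⟨x, Ona⟩ ∈ ⟦next to⟧} = {Dan, Hal, Mae, Ned, Ona, Pat, Yan}
⟦player⟧ = {Dan, Ned, Pat, Quinn, Yan}
… ∩ ⟦below Mae⟧ = {Dan, Ned, Pat, Quinn, Yan} ∩ {Cara, Dan, Hal, Mae, Ned, Ona, Pat} = {Dan, Ned, Pat}
… ∩ ⟦who avoided Hal⟧ = {Dan, Ned, Pat} ∩ {Cara, Dan, Gus, Hal, Mae, Ned, Pat} = {Dan, Ned, Pat}
… ∩ ⟦inside Hal⟧ = {Dan, Ned, Pat} ∩ {Cara, Hal, Mae, Ned, Ona, Pat, Xiu, Yan} = {Ned, Pat}
… ∩ ⟦next to Ona⟧ = {Ned, Pat} ∩ {Dan, Hal, Mae, Ned, Ona, Pat, Yan} = {Ned, Pat}
So ⟦player below Mae who avoided Hal inside Hal next to Ona⟧ = {Ned, Pat}.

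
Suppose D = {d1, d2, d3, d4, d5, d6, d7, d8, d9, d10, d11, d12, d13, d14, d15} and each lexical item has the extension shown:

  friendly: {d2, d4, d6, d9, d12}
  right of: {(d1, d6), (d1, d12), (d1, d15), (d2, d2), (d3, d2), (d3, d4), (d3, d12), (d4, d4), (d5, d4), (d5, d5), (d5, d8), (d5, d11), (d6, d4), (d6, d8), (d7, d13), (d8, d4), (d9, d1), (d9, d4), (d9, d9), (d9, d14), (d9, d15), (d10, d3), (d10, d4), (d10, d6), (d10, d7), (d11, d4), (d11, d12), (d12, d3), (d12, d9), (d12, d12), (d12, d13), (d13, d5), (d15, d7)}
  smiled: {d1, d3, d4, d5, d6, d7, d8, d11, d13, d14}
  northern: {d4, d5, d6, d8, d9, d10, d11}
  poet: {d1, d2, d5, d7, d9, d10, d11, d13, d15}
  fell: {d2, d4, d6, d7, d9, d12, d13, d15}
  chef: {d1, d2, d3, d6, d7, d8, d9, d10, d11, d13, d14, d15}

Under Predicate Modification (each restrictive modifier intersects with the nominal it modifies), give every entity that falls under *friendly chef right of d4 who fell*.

⟦right of d4⟧ = {x : ⟨x, d4⟩ ∈ ⟦right of⟧} = {d3, d4, d5, d6, d8, d9, d10, d11}
⟦who fell⟧ = ⟦fell⟧ = {d2, d4, d6, d7, d9, d12, d13, d15}
⟦chef⟧ = {d1, d2, d3, d6, d7, d8, d9, d10, d11, d13, d14, d15}
… ∩ ⟦right of d4⟧ = {d1, d2, d3, d6, d7, d8, d9, d10, d11, d13, d14, d15} ∩ {d3, d4, d5, d6, d8, d9, d10, d11} = {d3, d6, d8, d9, d10, d11}
… ∩ ⟦who fell⟧ = {d3, d6, d8, d9, d10, d11} ∩ {d2, d4, d6, d7, d9, d12, d13, d15} = {d6, d9}
… ∩ ⟦friendly⟧ = {d6, d9} ∩ {d2, d4, d6, d9, d12} = {d6, d9}
So ⟦friendly chef right of d4 who fell⟧ = {d6, d9}.

{d6, d9}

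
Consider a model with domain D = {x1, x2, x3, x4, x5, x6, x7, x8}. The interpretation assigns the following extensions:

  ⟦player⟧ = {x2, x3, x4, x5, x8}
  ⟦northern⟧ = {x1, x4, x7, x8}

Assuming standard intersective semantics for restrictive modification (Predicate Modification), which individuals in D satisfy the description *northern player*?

{x4, x8}

⟦player⟧ = {x2, x3, x4, x5, x8}
… ∩ ⟦northern⟧ = {x2, x3, x4, x5, x8} ∩ {x1, x4, x7, x8} = {x4, x8}
So ⟦northern player⟧ = {x4, x8}.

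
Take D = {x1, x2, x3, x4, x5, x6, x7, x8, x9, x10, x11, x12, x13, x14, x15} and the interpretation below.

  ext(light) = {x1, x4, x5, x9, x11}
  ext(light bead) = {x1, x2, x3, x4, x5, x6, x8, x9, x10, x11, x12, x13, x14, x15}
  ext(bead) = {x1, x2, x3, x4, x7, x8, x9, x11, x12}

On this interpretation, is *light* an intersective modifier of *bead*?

no

⟦light⟧ ∩ ⟦bead⟧ = {x1, x4, x5, x9, x11} ∩ {x1, x2, x3, x4, x7, x8, x9, x11, x12} = {x1, x4, x9, x11}
Observed ⟦light bead⟧ = {x1, x2, x3, x4, x5, x6, x8, x9, x10, x11, x12, x13, x14, x15}.
These differ, so the modifier is not intersective in this model.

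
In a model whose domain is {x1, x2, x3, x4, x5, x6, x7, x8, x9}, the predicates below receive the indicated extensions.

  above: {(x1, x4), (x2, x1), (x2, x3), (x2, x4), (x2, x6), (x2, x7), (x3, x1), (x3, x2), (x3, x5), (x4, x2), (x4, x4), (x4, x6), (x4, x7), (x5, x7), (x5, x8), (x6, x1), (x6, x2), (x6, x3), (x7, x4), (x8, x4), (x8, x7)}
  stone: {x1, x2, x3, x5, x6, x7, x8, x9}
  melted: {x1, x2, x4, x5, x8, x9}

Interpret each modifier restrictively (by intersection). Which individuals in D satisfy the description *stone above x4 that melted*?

⟦above x4⟧ = {x : ⟨x, x4⟩ ∈ ⟦above⟧} = {x1, x2, x4, x7, x8}
⟦that melted⟧ = ⟦melted⟧ = {x1, x2, x4, x5, x8, x9}
⟦stone⟧ = {x1, x2, x3, x5, x6, x7, x8, x9}
… ∩ ⟦above x4⟧ = {x1, x2, x3, x5, x6, x7, x8, x9} ∩ {x1, x2, x4, x7, x8} = {x1, x2, x7, x8}
… ∩ ⟦that melted⟧ = {x1, x2, x7, x8} ∩ {x1, x2, x4, x5, x8, x9} = {x1, x2, x8}
So ⟦stone above x4 that melted⟧ = {x1, x2, x8}.

{x1, x2, x8}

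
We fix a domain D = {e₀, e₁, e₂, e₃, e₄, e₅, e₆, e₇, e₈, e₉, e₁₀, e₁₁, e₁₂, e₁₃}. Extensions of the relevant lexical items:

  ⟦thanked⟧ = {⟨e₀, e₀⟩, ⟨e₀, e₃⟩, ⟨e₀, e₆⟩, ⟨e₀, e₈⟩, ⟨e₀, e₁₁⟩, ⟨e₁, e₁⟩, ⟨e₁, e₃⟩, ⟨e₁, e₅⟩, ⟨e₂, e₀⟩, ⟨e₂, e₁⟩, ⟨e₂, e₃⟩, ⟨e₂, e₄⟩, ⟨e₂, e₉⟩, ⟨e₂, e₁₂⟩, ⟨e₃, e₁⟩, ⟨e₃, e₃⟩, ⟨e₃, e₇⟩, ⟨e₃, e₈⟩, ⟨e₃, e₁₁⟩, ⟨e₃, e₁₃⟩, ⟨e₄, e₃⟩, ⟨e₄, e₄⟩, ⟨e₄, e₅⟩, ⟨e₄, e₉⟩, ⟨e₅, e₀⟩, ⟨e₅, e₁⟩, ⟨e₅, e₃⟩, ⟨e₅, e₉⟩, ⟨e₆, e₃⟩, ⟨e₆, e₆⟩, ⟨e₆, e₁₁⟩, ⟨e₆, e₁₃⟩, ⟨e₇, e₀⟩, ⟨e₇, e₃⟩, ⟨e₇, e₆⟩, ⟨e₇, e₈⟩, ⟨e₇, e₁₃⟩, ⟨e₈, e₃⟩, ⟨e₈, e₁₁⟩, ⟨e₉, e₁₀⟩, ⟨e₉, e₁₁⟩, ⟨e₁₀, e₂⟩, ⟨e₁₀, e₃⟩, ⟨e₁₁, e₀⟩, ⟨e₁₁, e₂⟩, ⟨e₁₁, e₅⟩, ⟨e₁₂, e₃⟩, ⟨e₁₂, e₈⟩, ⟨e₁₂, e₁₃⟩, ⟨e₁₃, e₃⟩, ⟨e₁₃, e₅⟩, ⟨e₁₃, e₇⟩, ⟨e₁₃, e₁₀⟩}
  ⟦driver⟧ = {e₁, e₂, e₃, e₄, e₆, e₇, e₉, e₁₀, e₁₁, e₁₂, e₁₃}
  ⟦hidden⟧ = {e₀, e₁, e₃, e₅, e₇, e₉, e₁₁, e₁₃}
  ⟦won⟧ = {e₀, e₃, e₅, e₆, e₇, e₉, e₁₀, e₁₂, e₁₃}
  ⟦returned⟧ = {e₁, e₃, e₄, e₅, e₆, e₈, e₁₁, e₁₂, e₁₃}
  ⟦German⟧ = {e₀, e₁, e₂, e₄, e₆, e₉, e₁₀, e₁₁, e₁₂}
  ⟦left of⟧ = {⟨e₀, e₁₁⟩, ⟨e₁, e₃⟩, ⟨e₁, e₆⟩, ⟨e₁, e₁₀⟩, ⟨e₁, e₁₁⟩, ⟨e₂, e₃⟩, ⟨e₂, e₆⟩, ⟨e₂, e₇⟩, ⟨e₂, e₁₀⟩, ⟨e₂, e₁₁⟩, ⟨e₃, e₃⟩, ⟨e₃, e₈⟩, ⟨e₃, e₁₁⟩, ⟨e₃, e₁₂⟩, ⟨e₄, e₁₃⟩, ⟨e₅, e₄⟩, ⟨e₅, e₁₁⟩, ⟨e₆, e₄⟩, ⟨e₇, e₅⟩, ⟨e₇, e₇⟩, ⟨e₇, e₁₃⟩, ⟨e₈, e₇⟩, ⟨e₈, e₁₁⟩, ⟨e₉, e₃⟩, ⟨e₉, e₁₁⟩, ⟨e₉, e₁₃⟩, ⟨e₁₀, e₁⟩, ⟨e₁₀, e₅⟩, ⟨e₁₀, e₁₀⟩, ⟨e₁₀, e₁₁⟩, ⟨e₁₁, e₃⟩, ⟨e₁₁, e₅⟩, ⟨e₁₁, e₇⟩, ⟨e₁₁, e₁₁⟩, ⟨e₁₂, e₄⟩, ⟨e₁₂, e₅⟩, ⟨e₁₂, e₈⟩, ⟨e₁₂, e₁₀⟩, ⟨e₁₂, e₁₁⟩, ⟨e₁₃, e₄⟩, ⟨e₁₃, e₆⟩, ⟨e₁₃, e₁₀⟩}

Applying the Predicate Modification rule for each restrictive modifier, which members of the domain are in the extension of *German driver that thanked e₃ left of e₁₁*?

⟦that thanked e₃⟧ = {x : ⟨x, e₃⟩ ∈ ⟦thanked⟧} = {e₀, e₁, e₂, e₃, e₄, e₅, e₆, e₇, e₈, e₁₀, e₁₂, e₁₃}
⟦left of e₁₁⟧ = {x : ⟨x, e₁₁⟩ ∈ ⟦left of⟧} = {e₀, e₁, e₂, e₃, e₅, e₈, e₉, e₁₀, e₁₁, e₁₂}
⟦driver⟧ = {e₁, e₂, e₃, e₄, e₆, e₇, e₉, e₁₀, e₁₁, e₁₂, e₁₃}
… ∩ ⟦that thanked e₃⟧ = {e₁, e₂, e₃, e₄, e₆, e₇, e₉, e₁₀, e₁₁, e₁₂, e₁₃} ∩ {e₀, e₁, e₂, e₃, e₄, e₅, e₆, e₇, e₈, e₁₀, e₁₂, e₁₃} = {e₁, e₂, e₃, e₄, e₆, e₇, e₁₀, e₁₂, e₁₃}
… ∩ ⟦left of e₁₁⟧ = {e₁, e₂, e₃, e₄, e₆, e₇, e₁₀, e₁₂, e₁₃} ∩ {e₀, e₁, e₂, e₃, e₅, e₈, e₉, e₁₀, e₁₁, e₁₂} = {e₁, e₂, e₃, e₁₀, e₁₂}
… ∩ ⟦German⟧ = {e₁, e₂, e₃, e₁₀, e₁₂} ∩ {e₀, e₁, e₂, e₄, e₆, e₉, e₁₀, e₁₁, e₁₂} = {e₁, e₂, e₁₀, e₁₂}
So ⟦German driver that thanked e₃ left of e₁₁⟧ = {e₁, e₂, e₁₀, e₁₂}.

{e₁, e₂, e₁₀, e₁₂}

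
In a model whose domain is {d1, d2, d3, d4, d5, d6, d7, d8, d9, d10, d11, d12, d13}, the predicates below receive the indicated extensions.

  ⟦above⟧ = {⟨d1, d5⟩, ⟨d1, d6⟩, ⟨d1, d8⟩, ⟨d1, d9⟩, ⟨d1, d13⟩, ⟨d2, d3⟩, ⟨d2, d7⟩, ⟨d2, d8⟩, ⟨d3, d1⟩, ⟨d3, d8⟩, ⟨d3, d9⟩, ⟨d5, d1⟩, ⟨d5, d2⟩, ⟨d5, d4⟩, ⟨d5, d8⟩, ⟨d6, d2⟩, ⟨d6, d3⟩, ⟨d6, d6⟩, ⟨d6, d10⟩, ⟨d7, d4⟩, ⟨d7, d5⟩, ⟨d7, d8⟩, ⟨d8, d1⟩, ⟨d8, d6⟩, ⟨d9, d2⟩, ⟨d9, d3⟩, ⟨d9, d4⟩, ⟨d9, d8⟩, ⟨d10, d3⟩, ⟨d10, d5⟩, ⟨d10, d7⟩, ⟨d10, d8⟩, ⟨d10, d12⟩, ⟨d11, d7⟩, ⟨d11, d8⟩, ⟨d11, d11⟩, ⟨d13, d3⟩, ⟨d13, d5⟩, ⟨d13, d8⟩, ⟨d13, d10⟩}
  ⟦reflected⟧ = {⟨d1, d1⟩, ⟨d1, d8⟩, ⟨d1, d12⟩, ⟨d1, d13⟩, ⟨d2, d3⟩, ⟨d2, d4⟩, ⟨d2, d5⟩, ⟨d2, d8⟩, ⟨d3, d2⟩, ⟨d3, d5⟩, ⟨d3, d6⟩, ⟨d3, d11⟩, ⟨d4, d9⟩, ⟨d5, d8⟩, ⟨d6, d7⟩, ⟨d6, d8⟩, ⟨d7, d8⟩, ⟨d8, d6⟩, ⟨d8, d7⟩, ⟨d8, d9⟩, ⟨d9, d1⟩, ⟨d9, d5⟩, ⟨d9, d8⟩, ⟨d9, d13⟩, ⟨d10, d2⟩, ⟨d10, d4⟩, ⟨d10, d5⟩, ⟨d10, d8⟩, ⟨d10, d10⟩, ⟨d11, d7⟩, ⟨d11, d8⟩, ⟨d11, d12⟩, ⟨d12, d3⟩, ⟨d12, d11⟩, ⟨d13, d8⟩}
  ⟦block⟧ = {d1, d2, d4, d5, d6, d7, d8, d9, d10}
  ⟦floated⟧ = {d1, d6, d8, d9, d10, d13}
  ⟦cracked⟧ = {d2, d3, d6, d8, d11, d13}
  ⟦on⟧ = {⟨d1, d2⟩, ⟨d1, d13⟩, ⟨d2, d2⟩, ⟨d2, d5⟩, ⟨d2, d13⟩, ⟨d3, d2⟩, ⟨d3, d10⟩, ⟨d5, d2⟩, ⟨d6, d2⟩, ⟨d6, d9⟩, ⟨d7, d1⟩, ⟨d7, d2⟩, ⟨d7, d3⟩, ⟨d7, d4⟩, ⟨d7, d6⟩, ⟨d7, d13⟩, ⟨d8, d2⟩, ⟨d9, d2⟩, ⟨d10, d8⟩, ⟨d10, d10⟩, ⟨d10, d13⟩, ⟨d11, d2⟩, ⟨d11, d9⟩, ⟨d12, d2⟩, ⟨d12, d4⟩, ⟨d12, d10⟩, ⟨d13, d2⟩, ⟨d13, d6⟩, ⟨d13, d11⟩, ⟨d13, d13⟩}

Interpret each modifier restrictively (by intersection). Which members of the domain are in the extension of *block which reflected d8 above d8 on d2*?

⟦which reflected d8⟧ = {x : ⟨x, d8⟩ ∈ ⟦reflected⟧} = {d1, d2, d5, d6, d7, d9, d10, d11, d13}
⟦above d8⟧ = {x : ⟨x, d8⟩ ∈ ⟦above⟧} = {d1, d2, d3, d5, d7, d9, d10, d11, d13}
⟦on d2⟧ = {x : ⟨x, d2⟩ ∈ ⟦on⟧} = {d1, d2, d3, d5, d6, d7, d8, d9, d11, d12, d13}
⟦block⟧ = {d1, d2, d4, d5, d6, d7, d8, d9, d10}
… ∩ ⟦which reflected d8⟧ = {d1, d2, d4, d5, d6, d7, d8, d9, d10} ∩ {d1, d2, d5, d6, d7, d9, d10, d11, d13} = {d1, d2, d5, d6, d7, d9, d10}
… ∩ ⟦above d8⟧ = {d1, d2, d5, d6, d7, d9, d10} ∩ {d1, d2, d3, d5, d7, d9, d10, d11, d13} = {d1, d2, d5, d7, d9, d10}
… ∩ ⟦on d2⟧ = {d1, d2, d5, d7, d9, d10} ∩ {d1, d2, d3, d5, d6, d7, d8, d9, d11, d12, d13} = {d1, d2, d5, d7, d9}
So ⟦block which reflected d8 above d8 on d2⟧ = {d1, d2, d5, d7, d9}.

{d1, d2, d5, d7, d9}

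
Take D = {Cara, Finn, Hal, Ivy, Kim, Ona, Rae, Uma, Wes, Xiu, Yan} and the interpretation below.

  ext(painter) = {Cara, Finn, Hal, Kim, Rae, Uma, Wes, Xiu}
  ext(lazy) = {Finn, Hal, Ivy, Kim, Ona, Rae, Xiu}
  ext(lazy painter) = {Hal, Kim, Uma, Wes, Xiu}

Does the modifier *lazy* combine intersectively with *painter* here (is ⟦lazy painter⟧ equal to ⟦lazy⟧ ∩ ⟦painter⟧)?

no

⟦lazy⟧ ∩ ⟦painter⟧ = {Finn, Hal, Ivy, Kim, Ona, Rae, Xiu} ∩ {Cara, Finn, Hal, Kim, Rae, Uma, Wes, Xiu} = {Finn, Hal, Kim, Rae, Xiu}
Observed ⟦lazy painter⟧ = {Hal, Kim, Uma, Wes, Xiu}.
These differ, so the modifier is not intersective in this model.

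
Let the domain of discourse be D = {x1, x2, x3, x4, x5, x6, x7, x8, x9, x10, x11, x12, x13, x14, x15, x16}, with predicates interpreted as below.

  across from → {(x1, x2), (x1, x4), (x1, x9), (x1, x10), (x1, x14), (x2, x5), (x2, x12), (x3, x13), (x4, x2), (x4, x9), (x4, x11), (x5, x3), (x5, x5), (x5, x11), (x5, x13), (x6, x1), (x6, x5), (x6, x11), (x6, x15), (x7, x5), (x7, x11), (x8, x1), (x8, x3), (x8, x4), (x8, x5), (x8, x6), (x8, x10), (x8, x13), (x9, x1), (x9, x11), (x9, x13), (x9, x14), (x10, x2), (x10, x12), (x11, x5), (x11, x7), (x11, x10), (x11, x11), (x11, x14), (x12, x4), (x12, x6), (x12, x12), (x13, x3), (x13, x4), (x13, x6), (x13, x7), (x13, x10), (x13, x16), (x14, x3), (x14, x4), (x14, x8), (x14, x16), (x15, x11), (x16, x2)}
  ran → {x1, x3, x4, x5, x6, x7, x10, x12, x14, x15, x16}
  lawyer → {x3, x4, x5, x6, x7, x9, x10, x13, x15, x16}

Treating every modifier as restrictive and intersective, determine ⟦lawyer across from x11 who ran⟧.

{x4, x5, x6, x7, x15}

⟦across from x11⟧ = {x : ⟨x, x11⟩ ∈ ⟦across from⟧} = {x4, x5, x6, x7, x9, x11, x15}
⟦who ran⟧ = ⟦ran⟧ = {x1, x3, x4, x5, x6, x7, x10, x12, x14, x15, x16}
⟦lawyer⟧ = {x3, x4, x5, x6, x7, x9, x10, x13, x15, x16}
… ∩ ⟦across from x11⟧ = {x3, x4, x5, x6, x7, x9, x10, x13, x15, x16} ∩ {x4, x5, x6, x7, x9, x11, x15} = {x4, x5, x6, x7, x9, x15}
… ∩ ⟦who ran⟧ = {x4, x5, x6, x7, x9, x15} ∩ {x1, x3, x4, x5, x6, x7, x10, x12, x14, x15, x16} = {x4, x5, x6, x7, x15}
So ⟦lawyer across from x11 who ran⟧ = {x4, x5, x6, x7, x15}.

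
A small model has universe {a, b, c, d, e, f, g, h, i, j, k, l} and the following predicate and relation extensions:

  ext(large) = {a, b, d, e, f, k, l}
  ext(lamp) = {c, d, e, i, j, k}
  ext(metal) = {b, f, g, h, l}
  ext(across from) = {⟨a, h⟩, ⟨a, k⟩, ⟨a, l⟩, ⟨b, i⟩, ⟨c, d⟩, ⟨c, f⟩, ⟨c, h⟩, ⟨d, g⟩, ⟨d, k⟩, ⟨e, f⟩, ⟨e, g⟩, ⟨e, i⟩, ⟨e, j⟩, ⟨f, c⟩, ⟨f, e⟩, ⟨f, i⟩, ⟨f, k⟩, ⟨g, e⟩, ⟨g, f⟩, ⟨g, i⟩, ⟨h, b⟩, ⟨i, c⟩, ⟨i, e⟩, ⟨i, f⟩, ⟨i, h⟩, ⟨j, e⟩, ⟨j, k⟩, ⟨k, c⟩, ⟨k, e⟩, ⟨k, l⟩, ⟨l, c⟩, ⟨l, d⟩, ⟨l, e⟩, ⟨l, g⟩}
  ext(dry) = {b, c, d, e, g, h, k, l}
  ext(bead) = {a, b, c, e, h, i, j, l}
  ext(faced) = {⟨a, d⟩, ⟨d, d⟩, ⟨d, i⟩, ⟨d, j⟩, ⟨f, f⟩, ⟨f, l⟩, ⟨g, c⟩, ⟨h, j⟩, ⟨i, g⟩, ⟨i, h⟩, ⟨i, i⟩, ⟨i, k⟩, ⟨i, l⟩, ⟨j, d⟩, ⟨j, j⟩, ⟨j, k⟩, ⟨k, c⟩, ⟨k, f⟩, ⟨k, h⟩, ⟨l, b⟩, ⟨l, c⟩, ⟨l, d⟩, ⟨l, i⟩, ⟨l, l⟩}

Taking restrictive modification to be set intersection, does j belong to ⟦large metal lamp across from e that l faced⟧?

⟦across from e⟧ = {x : ⟨x, e⟩ ∈ ⟦across from⟧} = {f, g, i, j, k, l}
⟦that l faced⟧ = {x : ⟨l, x⟩ ∈ ⟦faced⟧} = {b, c, d, i, l}
⟦lamp⟧ = {c, d, e, i, j, k}
… ∩ ⟦across from e⟧ = {c, d, e, i, j, k} ∩ {f, g, i, j, k, l} = {i, j, k}
… ∩ ⟦that l faced⟧ = {i, j, k} ∩ {b, c, d, i, l} = {i}
… ∩ ⟦large⟧ = {i} ∩ {a, b, d, e, f, k, l} = ∅
… ∩ ⟦metal⟧ = ∅ ∩ {b, f, g, h, l} = ∅
⟦large metal lamp across from e that l faced⟧ = ∅; j ∉ this set.

no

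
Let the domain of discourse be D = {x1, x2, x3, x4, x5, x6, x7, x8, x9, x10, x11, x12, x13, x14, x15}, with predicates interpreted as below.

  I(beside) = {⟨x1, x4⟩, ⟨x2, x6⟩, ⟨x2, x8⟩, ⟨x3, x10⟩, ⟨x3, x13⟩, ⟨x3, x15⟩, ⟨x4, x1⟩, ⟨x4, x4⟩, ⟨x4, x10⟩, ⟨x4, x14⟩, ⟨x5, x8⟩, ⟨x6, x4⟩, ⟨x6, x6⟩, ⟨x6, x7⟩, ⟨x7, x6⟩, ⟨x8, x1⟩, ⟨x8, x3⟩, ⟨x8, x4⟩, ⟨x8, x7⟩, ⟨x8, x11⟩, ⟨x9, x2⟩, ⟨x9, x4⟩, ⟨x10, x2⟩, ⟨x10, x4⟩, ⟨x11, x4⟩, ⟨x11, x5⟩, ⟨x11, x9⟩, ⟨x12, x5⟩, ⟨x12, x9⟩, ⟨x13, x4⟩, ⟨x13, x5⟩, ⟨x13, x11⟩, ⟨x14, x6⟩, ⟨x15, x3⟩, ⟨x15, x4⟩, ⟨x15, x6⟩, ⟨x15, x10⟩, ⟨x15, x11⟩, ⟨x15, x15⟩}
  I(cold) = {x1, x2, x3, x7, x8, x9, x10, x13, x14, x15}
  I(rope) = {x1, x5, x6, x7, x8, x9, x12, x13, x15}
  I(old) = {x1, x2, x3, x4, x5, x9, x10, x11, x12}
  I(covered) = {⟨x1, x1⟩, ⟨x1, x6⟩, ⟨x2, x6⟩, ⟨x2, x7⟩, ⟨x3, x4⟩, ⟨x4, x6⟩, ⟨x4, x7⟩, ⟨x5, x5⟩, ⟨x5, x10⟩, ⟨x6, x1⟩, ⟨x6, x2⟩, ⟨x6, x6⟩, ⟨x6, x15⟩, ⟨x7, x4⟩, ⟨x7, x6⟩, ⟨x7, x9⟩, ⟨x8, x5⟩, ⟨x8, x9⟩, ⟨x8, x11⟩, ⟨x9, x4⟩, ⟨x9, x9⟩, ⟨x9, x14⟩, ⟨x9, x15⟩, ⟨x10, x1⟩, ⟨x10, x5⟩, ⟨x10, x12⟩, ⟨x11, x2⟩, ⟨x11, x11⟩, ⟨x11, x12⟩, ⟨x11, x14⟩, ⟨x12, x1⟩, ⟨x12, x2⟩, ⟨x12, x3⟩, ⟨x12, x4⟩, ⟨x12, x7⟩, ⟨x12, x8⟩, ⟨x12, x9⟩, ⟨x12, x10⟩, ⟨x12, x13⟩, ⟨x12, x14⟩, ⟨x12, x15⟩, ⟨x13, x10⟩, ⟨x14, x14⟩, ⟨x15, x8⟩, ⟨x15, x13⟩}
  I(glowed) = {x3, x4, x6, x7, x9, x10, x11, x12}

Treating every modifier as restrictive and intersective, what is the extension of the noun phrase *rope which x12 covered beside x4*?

⟦which x12 covered⟧ = {x : ⟨x12, x⟩ ∈ ⟦covered⟧} = {x1, x2, x3, x4, x7, x8, x9, x10, x13, x14, x15}
⟦beside x4⟧ = {x : ⟨x, x4⟩ ∈ ⟦beside⟧} = {x1, x4, x6, x8, x9, x10, x11, x13, x15}
⟦rope⟧ = {x1, x5, x6, x7, x8, x9, x12, x13, x15}
… ∩ ⟦which x12 covered⟧ = {x1, x5, x6, x7, x8, x9, x12, x13, x15} ∩ {x1, x2, x3, x4, x7, x8, x9, x10, x13, x14, x15} = {x1, x7, x8, x9, x13, x15}
… ∩ ⟦beside x4⟧ = {x1, x7, x8, x9, x13, x15} ∩ {x1, x4, x6, x8, x9, x10, x11, x13, x15} = {x1, x8, x9, x13, x15}
So ⟦rope which x12 covered beside x4⟧ = {x1, x8, x9, x13, x15}.

{x1, x8, x9, x13, x15}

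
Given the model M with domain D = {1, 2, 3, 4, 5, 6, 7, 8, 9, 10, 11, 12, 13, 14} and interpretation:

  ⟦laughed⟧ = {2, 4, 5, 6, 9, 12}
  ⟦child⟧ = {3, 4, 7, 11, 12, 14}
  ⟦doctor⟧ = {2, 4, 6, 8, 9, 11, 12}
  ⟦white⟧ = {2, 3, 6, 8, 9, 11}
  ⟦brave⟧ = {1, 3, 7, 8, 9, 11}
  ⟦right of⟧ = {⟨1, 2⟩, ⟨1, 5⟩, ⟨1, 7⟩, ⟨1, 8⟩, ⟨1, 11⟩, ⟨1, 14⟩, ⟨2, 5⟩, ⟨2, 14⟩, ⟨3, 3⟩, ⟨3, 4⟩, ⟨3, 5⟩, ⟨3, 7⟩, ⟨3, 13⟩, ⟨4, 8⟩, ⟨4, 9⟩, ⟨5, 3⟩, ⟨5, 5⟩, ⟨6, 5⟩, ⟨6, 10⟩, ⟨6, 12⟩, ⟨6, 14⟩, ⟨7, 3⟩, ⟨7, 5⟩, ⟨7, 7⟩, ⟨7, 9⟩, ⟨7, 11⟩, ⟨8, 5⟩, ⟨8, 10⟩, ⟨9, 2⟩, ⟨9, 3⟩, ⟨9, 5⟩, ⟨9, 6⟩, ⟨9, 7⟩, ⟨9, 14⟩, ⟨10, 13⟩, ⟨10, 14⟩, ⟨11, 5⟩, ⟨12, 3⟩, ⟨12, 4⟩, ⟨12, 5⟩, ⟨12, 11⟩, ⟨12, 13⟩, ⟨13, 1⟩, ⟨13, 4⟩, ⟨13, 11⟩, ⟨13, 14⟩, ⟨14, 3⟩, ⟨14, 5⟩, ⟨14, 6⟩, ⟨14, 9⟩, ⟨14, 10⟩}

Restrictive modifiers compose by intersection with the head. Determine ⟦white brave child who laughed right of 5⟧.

{ }

⟦who laughed⟧ = ⟦laughed⟧ = {2, 4, 5, 6, 9, 12}
⟦right of 5⟧ = {x : ⟨x, 5⟩ ∈ ⟦right of⟧} = {1, 2, 3, 5, 6, 7, 8, 9, 11, 12, 14}
⟦child⟧ = {3, 4, 7, 11, 12, 14}
… ∩ ⟦who laughed⟧ = {3, 4, 7, 11, 12, 14} ∩ {2, 4, 5, 6, 9, 12} = {4, 12}
… ∩ ⟦right of 5⟧ = {4, 12} ∩ {1, 2, 3, 5, 6, 7, 8, 9, 11, 12, 14} = {12}
… ∩ ⟦white⟧ = {12} ∩ {2, 3, 6, 8, 9, 11} = ∅
… ∩ ⟦brave⟧ = ∅ ∩ {1, 3, 7, 8, 9, 11} = ∅
So ⟦white brave child who laughed right of 5⟧ = { }.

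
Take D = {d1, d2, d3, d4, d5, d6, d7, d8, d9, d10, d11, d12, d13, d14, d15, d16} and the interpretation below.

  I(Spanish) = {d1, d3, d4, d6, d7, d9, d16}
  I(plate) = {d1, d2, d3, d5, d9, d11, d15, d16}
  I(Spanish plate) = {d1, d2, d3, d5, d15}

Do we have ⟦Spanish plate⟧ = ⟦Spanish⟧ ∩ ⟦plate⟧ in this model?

⟦Spanish⟧ ∩ ⟦plate⟧ = {d1, d3, d4, d6, d7, d9, d16} ∩ {d1, d2, d3, d5, d9, d11, d15, d16} = {d1, d3, d9, d16}
Observed ⟦Spanish plate⟧ = {d1, d2, d3, d5, d15}.
These differ, so the modifier is not intersective in this model.

no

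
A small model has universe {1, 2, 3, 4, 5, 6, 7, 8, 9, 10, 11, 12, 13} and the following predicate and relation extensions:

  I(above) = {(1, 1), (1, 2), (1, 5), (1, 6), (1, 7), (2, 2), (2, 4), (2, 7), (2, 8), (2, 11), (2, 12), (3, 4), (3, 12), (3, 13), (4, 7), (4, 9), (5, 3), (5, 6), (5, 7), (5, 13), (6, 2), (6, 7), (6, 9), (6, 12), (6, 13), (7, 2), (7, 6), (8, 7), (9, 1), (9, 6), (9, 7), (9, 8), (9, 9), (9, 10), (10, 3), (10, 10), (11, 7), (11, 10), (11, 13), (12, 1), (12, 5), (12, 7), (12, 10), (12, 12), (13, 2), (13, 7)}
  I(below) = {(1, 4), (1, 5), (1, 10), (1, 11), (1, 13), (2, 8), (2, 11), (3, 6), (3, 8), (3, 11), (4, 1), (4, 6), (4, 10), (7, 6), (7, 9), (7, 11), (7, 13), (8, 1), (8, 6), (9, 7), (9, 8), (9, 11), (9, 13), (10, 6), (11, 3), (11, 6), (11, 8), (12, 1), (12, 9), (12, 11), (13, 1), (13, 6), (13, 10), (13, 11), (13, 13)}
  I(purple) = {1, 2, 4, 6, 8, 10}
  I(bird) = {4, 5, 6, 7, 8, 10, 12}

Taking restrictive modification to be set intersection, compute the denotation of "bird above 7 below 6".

{4, 8}

⟦above 7⟧ = {x : ⟨x, 7⟩ ∈ ⟦above⟧} = {1, 2, 4, 5, 6, 8, 9, 11, 12, 13}
⟦below 6⟧ = {x : ⟨x, 6⟩ ∈ ⟦below⟧} = {3, 4, 7, 8, 10, 11, 13}
⟦bird⟧ = {4, 5, 6, 7, 8, 10, 12}
… ∩ ⟦above 7⟧ = {4, 5, 6, 7, 8, 10, 12} ∩ {1, 2, 4, 5, 6, 8, 9, 11, 12, 13} = {4, 5, 6, 8, 12}
… ∩ ⟦below 6⟧ = {4, 5, 6, 8, 12} ∩ {3, 4, 7, 8, 10, 11, 13} = {4, 8}
So ⟦bird above 7 below 6⟧ = {4, 8}.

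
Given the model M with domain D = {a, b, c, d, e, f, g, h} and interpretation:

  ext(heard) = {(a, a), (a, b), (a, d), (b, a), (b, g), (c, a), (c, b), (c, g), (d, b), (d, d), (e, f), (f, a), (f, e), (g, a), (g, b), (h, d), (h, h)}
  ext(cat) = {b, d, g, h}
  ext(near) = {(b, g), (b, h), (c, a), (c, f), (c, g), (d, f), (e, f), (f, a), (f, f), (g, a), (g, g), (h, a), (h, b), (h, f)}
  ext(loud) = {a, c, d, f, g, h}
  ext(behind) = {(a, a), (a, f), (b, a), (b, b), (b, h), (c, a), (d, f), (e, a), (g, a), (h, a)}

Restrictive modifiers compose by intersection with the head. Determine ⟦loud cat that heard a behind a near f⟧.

⟦that heard a⟧ = {x : ⟨x, a⟩ ∈ ⟦heard⟧} = {a, b, c, f, g}
⟦behind a⟧ = {x : ⟨x, a⟩ ∈ ⟦behind⟧} = {a, b, c, e, g, h}
⟦near f⟧ = {x : ⟨x, f⟩ ∈ ⟦near⟧} = {c, d, e, f, h}
⟦cat⟧ = {b, d, g, h}
… ∩ ⟦that heard a⟧ = {b, d, g, h} ∩ {a, b, c, f, g} = {b, g}
… ∩ ⟦behind a⟧ = {b, g} ∩ {a, b, c, e, g, h} = {b, g}
… ∩ ⟦near f⟧ = {b, g} ∩ {c, d, e, f, h} = ∅
… ∩ ⟦loud⟧ = ∅ ∩ {a, c, d, f, g, h} = ∅
So ⟦loud cat that heard a behind a near f⟧ = {}.

{}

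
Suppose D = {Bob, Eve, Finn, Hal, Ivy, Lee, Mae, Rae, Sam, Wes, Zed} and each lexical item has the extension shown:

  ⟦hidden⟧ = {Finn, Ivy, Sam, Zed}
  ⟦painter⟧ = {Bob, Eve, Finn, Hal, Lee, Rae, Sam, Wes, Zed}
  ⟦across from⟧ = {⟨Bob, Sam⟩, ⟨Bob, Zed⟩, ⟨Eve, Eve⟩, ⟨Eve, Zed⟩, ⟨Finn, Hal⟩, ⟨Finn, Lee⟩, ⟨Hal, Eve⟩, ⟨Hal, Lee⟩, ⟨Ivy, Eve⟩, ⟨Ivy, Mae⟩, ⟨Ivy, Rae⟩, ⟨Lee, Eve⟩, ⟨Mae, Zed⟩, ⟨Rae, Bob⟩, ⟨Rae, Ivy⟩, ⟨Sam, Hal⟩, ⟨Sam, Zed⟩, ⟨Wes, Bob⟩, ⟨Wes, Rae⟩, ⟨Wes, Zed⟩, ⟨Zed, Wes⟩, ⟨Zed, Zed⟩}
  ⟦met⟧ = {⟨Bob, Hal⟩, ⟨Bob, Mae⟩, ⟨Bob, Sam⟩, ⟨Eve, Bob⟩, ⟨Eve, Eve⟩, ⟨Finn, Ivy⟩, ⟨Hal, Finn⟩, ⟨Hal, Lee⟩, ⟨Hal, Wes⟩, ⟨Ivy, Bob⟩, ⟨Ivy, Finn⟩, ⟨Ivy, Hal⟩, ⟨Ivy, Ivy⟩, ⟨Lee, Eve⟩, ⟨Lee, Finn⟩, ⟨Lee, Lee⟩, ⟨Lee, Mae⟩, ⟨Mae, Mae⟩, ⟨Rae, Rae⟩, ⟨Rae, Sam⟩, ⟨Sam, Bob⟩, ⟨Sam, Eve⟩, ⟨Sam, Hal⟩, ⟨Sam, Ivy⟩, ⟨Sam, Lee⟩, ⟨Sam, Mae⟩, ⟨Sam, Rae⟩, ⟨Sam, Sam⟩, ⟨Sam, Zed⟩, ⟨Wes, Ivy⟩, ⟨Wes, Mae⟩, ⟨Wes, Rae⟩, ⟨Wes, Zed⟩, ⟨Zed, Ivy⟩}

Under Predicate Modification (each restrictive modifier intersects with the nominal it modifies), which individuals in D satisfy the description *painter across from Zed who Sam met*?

⟦across from Zed⟧ = {x : ⟨x, Zed⟩ ∈ ⟦across from⟧} = {Bob, Eve, Mae, Sam, Wes, Zed}
⟦who Sam met⟧ = {x : ⟨Sam, x⟩ ∈ ⟦met⟧} = {Bob, Eve, Hal, Ivy, Lee, Mae, Rae, Sam, Zed}
⟦painter⟧ = {Bob, Eve, Finn, Hal, Lee, Rae, Sam, Wes, Zed}
… ∩ ⟦across from Zed⟧ = {Bob, Eve, Finn, Hal, Lee, Rae, Sam, Wes, Zed} ∩ {Bob, Eve, Mae, Sam, Wes, Zed} = {Bob, Eve, Sam, Wes, Zed}
… ∩ ⟦who Sam met⟧ = {Bob, Eve, Sam, Wes, Zed} ∩ {Bob, Eve, Hal, Ivy, Lee, Mae, Rae, Sam, Zed} = {Bob, Eve, Sam, Zed}
So ⟦painter across from Zed who Sam met⟧ = {Bob, Eve, Sam, Zed}.

{Bob, Eve, Sam, Zed}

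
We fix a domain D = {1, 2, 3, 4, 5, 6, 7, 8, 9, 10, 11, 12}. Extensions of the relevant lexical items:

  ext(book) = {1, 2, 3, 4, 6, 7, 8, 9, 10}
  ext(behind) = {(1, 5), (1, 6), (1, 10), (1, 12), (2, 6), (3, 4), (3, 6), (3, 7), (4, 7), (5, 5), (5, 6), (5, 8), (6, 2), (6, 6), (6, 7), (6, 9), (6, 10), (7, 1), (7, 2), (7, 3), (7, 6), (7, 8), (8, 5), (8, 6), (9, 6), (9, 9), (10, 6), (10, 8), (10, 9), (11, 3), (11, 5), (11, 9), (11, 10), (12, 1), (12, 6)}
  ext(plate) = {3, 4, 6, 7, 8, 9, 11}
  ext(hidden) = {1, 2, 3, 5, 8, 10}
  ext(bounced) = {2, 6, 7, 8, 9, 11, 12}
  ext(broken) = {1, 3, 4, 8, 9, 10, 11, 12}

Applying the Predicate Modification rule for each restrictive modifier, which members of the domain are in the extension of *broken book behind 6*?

⟦behind 6⟧ = {x : ⟨x, 6⟩ ∈ ⟦behind⟧} = {1, 2, 3, 5, 6, 7, 8, 9, 10, 12}
⟦book⟧ = {1, 2, 3, 4, 6, 7, 8, 9, 10}
… ∩ ⟦behind 6⟧ = {1, 2, 3, 4, 6, 7, 8, 9, 10} ∩ {1, 2, 3, 5, 6, 7, 8, 9, 10, 12} = {1, 2, 3, 6, 7, 8, 9, 10}
… ∩ ⟦broken⟧ = {1, 2, 3, 6, 7, 8, 9, 10} ∩ {1, 3, 4, 8, 9, 10, 11, 12} = {1, 3, 8, 9, 10}
So ⟦broken book behind 6⟧ = {1, 3, 8, 9, 10}.

{1, 3, 8, 9, 10}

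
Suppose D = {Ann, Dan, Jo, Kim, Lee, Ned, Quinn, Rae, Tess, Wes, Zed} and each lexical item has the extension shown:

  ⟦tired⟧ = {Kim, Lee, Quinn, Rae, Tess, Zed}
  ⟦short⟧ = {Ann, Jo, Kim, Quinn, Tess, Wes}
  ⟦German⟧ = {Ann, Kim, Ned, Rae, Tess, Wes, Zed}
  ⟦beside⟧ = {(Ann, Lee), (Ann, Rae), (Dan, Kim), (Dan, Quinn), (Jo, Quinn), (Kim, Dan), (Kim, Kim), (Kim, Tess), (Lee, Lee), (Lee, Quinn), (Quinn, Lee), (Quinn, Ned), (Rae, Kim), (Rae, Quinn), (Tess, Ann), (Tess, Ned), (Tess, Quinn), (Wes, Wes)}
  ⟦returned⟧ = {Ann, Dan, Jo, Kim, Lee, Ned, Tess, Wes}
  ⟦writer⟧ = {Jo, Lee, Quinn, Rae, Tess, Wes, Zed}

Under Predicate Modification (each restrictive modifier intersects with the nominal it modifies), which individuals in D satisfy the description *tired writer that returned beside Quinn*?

{Lee, Tess}

⟦that returned⟧ = ⟦returned⟧ = {Ann, Dan, Jo, Kim, Lee, Ned, Tess, Wes}
⟦beside Quinn⟧ = {x : ⟨x, Quinn⟩ ∈ ⟦beside⟧} = {Dan, Jo, Lee, Rae, Tess}
⟦writer⟧ = {Jo, Lee, Quinn, Rae, Tess, Wes, Zed}
… ∩ ⟦that returned⟧ = {Jo, Lee, Quinn, Rae, Tess, Wes, Zed} ∩ {Ann, Dan, Jo, Kim, Lee, Ned, Tess, Wes} = {Jo, Lee, Tess, Wes}
… ∩ ⟦beside Quinn⟧ = {Jo, Lee, Tess, Wes} ∩ {Dan, Jo, Lee, Rae, Tess} = {Jo, Lee, Tess}
… ∩ ⟦tired⟧ = {Jo, Lee, Tess} ∩ {Kim, Lee, Quinn, Rae, Tess, Zed} = {Lee, Tess}
So ⟦tired writer that returned beside Quinn⟧ = {Lee, Tess}.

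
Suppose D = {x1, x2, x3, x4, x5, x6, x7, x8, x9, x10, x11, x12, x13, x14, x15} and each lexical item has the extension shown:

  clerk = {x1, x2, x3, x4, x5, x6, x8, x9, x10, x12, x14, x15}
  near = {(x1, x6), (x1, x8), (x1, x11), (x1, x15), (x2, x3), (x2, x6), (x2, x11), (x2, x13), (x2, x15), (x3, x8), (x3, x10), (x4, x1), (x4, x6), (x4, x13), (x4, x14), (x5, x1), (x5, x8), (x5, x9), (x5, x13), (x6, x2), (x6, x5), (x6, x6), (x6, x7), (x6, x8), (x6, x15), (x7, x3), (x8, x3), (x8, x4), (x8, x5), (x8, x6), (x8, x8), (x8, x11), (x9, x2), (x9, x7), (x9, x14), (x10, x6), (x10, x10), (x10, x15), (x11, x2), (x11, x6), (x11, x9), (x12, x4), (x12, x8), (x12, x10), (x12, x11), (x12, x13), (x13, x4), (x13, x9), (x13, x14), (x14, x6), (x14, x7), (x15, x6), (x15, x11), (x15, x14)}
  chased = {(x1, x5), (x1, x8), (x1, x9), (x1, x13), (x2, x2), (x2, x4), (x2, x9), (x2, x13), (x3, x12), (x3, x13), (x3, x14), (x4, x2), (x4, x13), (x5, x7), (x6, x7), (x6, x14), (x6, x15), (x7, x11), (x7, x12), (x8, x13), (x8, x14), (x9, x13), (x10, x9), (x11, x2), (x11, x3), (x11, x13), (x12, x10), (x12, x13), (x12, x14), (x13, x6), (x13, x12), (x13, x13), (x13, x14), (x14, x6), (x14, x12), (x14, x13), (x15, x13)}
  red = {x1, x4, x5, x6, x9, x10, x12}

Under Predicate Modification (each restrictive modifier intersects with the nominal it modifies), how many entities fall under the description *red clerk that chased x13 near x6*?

2

⟦that chased x13⟧ = {x : ⟨x, x13⟩ ∈ ⟦chased⟧} = {x1, x2, x3, x4, x8, x9, x11, x12, x13, x14, x15}
⟦near x6⟧ = {x : ⟨x, x6⟩ ∈ ⟦near⟧} = {x1, x2, x4, x6, x8, x10, x11, x14, x15}
⟦clerk⟧ = {x1, x2, x3, x4, x5, x6, x8, x9, x10, x12, x14, x15}
… ∩ ⟦that chased x13⟧ = {x1, x2, x3, x4, x5, x6, x8, x9, x10, x12, x14, x15} ∩ {x1, x2, x3, x4, x8, x9, x11, x12, x13, x14, x15} = {x1, x2, x3, x4, x8, x9, x12, x14, x15}
… ∩ ⟦near x6⟧ = {x1, x2, x3, x4, x8, x9, x12, x14, x15} ∩ {x1, x2, x4, x6, x8, x10, x11, x14, x15} = {x1, x2, x4, x8, x14, x15}
… ∩ ⟦red⟧ = {x1, x2, x4, x8, x14, x15} ∩ {x1, x4, x5, x6, x9, x10, x12} = {x1, x4}
⟦red clerk that chased x13 near x6⟧ = {x1, x4}, so the cardinality is 2.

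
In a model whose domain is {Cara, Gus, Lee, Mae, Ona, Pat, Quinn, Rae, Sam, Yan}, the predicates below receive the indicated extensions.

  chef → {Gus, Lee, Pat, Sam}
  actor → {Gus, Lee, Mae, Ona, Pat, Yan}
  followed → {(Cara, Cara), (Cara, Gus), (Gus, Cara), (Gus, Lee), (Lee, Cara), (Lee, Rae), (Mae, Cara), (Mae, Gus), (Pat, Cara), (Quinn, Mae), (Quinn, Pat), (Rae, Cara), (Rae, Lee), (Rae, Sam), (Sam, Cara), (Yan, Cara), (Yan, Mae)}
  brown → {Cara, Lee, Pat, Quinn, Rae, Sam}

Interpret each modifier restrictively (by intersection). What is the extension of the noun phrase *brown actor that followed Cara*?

{Lee, Pat}

⟦that followed Cara⟧ = {x : ⟨x, Cara⟩ ∈ ⟦followed⟧} = {Cara, Gus, Lee, Mae, Pat, Rae, Sam, Yan}
⟦actor⟧ = {Gus, Lee, Mae, Ona, Pat, Yan}
… ∩ ⟦that followed Cara⟧ = {Gus, Lee, Mae, Ona, Pat, Yan} ∩ {Cara, Gus, Lee, Mae, Pat, Rae, Sam, Yan} = {Gus, Lee, Mae, Pat, Yan}
… ∩ ⟦brown⟧ = {Gus, Lee, Mae, Pat, Yan} ∩ {Cara, Lee, Pat, Quinn, Rae, Sam} = {Lee, Pat}
So ⟦brown actor that followed Cara⟧ = {Lee, Pat}.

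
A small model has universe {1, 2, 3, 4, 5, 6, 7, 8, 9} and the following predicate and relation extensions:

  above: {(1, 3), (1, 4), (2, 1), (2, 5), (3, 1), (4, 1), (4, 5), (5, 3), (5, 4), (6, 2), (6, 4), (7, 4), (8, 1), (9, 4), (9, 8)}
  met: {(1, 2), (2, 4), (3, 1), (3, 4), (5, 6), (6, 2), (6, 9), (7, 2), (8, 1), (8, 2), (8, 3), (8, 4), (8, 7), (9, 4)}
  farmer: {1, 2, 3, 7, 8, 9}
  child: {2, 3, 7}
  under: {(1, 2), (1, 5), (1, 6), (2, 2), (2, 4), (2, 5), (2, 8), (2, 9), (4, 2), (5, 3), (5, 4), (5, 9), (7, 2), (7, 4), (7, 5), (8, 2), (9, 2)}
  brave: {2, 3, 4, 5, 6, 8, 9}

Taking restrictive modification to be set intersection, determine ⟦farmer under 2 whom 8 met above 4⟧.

{1, 7}

⟦under 2⟧ = {x : ⟨x, 2⟩ ∈ ⟦under⟧} = {1, 2, 4, 7, 8, 9}
⟦whom 8 met⟧ = {x : ⟨8, x⟩ ∈ ⟦met⟧} = {1, 2, 3, 4, 7}
⟦above 4⟧ = {x : ⟨x, 4⟩ ∈ ⟦above⟧} = {1, 5, 6, 7, 9}
⟦farmer⟧ = {1, 2, 3, 7, 8, 9}
… ∩ ⟦under 2⟧ = {1, 2, 3, 7, 8, 9} ∩ {1, 2, 4, 7, 8, 9} = {1, 2, 7, 8, 9}
… ∩ ⟦whom 8 met⟧ = {1, 2, 7, 8, 9} ∩ {1, 2, 3, 4, 7} = {1, 2, 7}
… ∩ ⟦above 4⟧ = {1, 2, 7} ∩ {1, 5, 6, 7, 9} = {1, 7}
So ⟦farmer under 2 whom 8 met above 4⟧ = {1, 7}.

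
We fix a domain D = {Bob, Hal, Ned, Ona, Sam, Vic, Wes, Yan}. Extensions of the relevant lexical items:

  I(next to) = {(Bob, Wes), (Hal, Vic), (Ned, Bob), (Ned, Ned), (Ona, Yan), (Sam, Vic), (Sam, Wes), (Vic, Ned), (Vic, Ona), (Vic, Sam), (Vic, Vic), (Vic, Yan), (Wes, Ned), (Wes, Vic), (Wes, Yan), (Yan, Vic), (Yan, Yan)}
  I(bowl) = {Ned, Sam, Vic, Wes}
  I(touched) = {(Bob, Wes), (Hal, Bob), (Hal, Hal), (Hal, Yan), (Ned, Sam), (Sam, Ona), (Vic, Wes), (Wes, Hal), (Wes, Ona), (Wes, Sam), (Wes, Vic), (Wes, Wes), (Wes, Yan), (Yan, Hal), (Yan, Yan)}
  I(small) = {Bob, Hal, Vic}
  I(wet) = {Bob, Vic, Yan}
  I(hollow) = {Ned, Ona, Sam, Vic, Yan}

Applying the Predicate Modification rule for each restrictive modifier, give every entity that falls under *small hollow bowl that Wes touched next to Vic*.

{Vic}

⟦that Wes touched⟧ = {x : ⟨Wes, x⟩ ∈ ⟦touched⟧} = {Hal, Ona, Sam, Vic, Wes, Yan}
⟦next to Vic⟧ = {x : ⟨x, Vic⟩ ∈ ⟦next to⟧} = {Hal, Sam, Vic, Wes, Yan}
⟦bowl⟧ = {Ned, Sam, Vic, Wes}
… ∩ ⟦that Wes touched⟧ = {Ned, Sam, Vic, Wes} ∩ {Hal, Ona, Sam, Vic, Wes, Yan} = {Sam, Vic, Wes}
… ∩ ⟦next to Vic⟧ = {Sam, Vic, Wes} ∩ {Hal, Sam, Vic, Wes, Yan} = {Sam, Vic, Wes}
… ∩ ⟦small⟧ = {Sam, Vic, Wes} ∩ {Bob, Hal, Vic} = {Vic}
… ∩ ⟦hollow⟧ = {Vic} ∩ {Ned, Ona, Sam, Vic, Yan} = {Vic}
So ⟦small hollow bowl that Wes touched next to Vic⟧ = {Vic}.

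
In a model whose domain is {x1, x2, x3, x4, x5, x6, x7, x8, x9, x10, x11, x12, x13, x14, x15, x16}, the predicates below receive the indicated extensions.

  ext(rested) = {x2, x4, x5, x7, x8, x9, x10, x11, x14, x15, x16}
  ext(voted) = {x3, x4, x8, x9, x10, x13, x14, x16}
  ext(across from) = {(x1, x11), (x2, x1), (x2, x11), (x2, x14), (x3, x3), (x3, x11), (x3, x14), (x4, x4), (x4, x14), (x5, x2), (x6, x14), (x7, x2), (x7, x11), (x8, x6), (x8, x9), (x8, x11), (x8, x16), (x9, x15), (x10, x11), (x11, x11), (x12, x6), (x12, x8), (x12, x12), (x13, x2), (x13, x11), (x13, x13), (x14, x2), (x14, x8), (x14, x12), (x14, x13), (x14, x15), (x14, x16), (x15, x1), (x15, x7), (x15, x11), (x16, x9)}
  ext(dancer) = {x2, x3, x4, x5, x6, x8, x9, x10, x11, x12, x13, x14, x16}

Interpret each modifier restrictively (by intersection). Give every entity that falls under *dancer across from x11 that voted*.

⟦across from x11⟧ = {x : ⟨x, x11⟩ ∈ ⟦across from⟧} = {x1, x2, x3, x7, x8, x10, x11, x13, x15}
⟦that voted⟧ = ⟦voted⟧ = {x3, x4, x8, x9, x10, x13, x14, x16}
⟦dancer⟧ = {x2, x3, x4, x5, x6, x8, x9, x10, x11, x12, x13, x14, x16}
… ∩ ⟦across from x11⟧ = {x2, x3, x4, x5, x6, x8, x9, x10, x11, x12, x13, x14, x16} ∩ {x1, x2, x3, x7, x8, x10, x11, x13, x15} = {x2, x3, x8, x10, x11, x13}
… ∩ ⟦that voted⟧ = {x2, x3, x8, x10, x11, x13} ∩ {x3, x4, x8, x9, x10, x13, x14, x16} = {x3, x8, x10, x13}
So ⟦dancer across from x11 that voted⟧ = {x3, x8, x10, x13}.

{x3, x8, x10, x13}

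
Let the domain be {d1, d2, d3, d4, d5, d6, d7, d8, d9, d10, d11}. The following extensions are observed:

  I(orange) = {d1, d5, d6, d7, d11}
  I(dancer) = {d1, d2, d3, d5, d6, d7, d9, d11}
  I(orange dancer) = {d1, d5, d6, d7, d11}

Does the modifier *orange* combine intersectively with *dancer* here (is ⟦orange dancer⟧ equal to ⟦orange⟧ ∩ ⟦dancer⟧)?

yes

⟦orange⟧ ∩ ⟦dancer⟧ = {d1, d5, d6, d7, d11} ∩ {d1, d2, d3, d5, d6, d7, d9, d11} = {d1, d5, d6, d7, d11}
Observed ⟦orange dancer⟧ = {d1, d5, d6, d7, d11}.
These coincide, so the modifier is intersective here.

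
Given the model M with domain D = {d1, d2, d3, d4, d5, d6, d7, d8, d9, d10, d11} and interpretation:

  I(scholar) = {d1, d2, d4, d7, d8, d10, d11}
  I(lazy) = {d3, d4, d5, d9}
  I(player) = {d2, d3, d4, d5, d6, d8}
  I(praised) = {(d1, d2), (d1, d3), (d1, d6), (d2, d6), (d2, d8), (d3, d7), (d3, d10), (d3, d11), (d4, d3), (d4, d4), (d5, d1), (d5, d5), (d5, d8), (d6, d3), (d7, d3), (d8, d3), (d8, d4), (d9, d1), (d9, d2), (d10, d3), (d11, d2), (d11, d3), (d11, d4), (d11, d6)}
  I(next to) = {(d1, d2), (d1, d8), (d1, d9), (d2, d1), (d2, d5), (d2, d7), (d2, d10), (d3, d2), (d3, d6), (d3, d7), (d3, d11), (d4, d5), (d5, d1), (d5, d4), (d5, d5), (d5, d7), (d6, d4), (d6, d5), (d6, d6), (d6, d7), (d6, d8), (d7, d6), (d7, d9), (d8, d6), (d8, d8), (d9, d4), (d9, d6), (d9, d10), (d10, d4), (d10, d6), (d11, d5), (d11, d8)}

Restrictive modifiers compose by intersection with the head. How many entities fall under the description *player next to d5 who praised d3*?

⟦next to d5⟧ = {x : ⟨x, d5⟩ ∈ ⟦next to⟧} = {d2, d4, d5, d6, d11}
⟦who praised d3⟧ = {x : ⟨x, d3⟩ ∈ ⟦praised⟧} = {d1, d4, d6, d7, d8, d10, d11}
⟦player⟧ = {d2, d3, d4, d5, d6, d8}
… ∩ ⟦next to d5⟧ = {d2, d3, d4, d5, d6, d8} ∩ {d2, d4, d5, d6, d11} = {d2, d4, d5, d6}
… ∩ ⟦who praised d3⟧ = {d2, d4, d5, d6} ∩ {d1, d4, d6, d7, d8, d10, d11} = {d4, d6}
⟦player next to d5 who praised d3⟧ = {d4, d6}, so the cardinality is 2.

2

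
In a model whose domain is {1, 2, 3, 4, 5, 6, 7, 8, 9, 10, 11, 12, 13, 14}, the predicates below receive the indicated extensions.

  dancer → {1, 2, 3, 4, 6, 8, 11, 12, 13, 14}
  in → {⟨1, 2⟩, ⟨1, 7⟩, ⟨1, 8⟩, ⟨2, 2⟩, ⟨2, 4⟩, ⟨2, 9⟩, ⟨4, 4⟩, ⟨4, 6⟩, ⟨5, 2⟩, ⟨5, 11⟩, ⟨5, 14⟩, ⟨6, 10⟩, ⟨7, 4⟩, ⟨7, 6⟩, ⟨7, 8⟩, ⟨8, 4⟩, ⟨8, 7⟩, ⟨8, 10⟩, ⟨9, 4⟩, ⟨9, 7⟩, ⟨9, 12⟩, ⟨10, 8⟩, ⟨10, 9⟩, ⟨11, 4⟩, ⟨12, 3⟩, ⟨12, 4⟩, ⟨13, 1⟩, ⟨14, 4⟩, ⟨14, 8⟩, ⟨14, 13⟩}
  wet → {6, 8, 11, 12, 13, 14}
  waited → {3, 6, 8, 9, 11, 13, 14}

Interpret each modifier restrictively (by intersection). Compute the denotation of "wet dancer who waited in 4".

⟦who waited⟧ = ⟦waited⟧ = {3, 6, 8, 9, 11, 13, 14}
⟦in 4⟧ = {x : ⟨x, 4⟩ ∈ ⟦in⟧} = {2, 4, 7, 8, 9, 11, 12, 14}
⟦dancer⟧ = {1, 2, 3, 4, 6, 8, 11, 12, 13, 14}
… ∩ ⟦who waited⟧ = {1, 2, 3, 4, 6, 8, 11, 12, 13, 14} ∩ {3, 6, 8, 9, 11, 13, 14} = {3, 6, 8, 11, 13, 14}
… ∩ ⟦in 4⟧ = {3, 6, 8, 11, 13, 14} ∩ {2, 4, 7, 8, 9, 11, 12, 14} = {8, 11, 14}
… ∩ ⟦wet⟧ = {8, 11, 14} ∩ {6, 8, 11, 12, 13, 14} = {8, 11, 14}
So ⟦wet dancer who waited in 4⟧ = {8, 11, 14}.

{8, 11, 14}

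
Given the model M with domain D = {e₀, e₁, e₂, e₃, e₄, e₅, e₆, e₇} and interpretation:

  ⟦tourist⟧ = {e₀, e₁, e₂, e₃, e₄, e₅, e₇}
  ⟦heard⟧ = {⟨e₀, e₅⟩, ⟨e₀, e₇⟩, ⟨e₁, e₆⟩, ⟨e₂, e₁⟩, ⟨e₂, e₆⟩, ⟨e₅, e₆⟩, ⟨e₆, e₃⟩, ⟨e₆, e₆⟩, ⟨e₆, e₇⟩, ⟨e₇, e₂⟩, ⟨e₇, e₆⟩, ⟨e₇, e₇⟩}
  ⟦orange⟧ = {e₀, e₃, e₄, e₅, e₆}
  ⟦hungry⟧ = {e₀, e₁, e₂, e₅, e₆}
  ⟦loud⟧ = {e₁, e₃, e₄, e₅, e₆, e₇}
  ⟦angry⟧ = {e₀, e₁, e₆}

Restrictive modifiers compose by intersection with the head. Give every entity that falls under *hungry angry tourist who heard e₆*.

{e₁}

⟦who heard e₆⟧ = {x : ⟨x, e₆⟩ ∈ ⟦heard⟧} = {e₁, e₂, e₅, e₆, e₇}
⟦tourist⟧ = {e₀, e₁, e₂, e₃, e₄, e₅, e₇}
… ∩ ⟦who heard e₆⟧ = {e₀, e₁, e₂, e₃, e₄, e₅, e₇} ∩ {e₁, e₂, e₅, e₆, e₇} = {e₁, e₂, e₅, e₇}
… ∩ ⟦hungry⟧ = {e₁, e₂, e₅, e₇} ∩ {e₀, e₁, e₂, e₅, e₆} = {e₁, e₂, e₅}
… ∩ ⟦angry⟧ = {e₁, e₂, e₅} ∩ {e₀, e₁, e₆} = {e₁}
So ⟦hungry angry tourist who heard e₆⟧ = {e₁}.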